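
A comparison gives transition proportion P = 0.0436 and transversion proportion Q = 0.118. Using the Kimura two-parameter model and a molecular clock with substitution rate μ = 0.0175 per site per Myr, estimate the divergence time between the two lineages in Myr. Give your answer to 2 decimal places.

5.20

Under the Kimura two-parameter model, d = −½ ln(1 − 2P − Q) − ¼ ln(1 − 2Q).
1 − 2P − Q = 0.7948, giving −½ ln(0.7948) = 0.114832.
1 − 2Q = 0.764, giving −¼ ln(0.764) = 0.067297.
d = 0.114832 + 0.067297 = 0.182129.
Under a molecular clock d = 2μt, so t = d/(2μ) = 0.182129 / (2 × 0.0175) = 5.20 Myr.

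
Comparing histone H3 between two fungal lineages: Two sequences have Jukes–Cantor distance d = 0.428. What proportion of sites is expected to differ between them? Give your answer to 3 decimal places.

0.326

p = (3/4)(1 − e^(−4d/3)) = 0.75 × (1 − e^(-0.570667)) = 0.75 × (1 − 0.565148) = 0.326139.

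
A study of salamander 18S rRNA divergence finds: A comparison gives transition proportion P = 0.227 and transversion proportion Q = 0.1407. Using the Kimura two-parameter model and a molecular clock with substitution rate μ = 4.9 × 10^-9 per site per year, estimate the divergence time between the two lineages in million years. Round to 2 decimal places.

Under the Kimura two-parameter model, d = −½ ln(1 − 2P − Q) − ¼ ln(1 − 2Q).
1 − 2P − Q = 0.4053, giving −½ ln(0.4053) = 0.451564.
1 − 2Q = 0.7186, giving −¼ ln(0.7186) = 0.082613.
d = 0.451564 + 0.082613 = 0.534177.
Under a molecular clock d = 2μt, so t = d/(2μ) = 0.534177 / (2 × 4.9 × 10^-9) = 54.51 million years.

54.51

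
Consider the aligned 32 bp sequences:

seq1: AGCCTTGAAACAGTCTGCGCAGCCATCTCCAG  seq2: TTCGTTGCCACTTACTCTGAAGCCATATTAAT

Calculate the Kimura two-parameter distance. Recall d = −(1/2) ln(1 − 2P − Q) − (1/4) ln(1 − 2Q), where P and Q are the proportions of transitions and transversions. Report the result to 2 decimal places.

0.80

Of 32 sites, 2 differences are transitions and 13 are transversions, so P = 2/32 = 0.0625 and Q = 13/32 = 0.40625.
Under the Kimura two-parameter model, d = −½ ln(1 − 2P − Q) − ¼ ln(1 − 2Q).
1 − 2P − Q = 0.46875, giving −½ ln(0.46875) = 0.378843.
1 − 2Q = 0.1875, giving −¼ ln(0.1875) = 0.418494.
d = 0.378843 + 0.418494 = 0.797337.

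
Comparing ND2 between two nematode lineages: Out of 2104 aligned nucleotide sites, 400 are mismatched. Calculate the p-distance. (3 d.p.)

p = 400/2104 = 0.190114… ≈ 0.190 (to 3 d.p.).

0.190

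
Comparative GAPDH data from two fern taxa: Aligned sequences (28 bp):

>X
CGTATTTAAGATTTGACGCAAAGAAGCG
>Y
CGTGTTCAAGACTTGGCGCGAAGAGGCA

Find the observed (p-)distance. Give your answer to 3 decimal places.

The sequences differ at 7 of 28 positions (sites 4, 7, 12, 16, 20, 25, 28).
p = 7/28 = 0.250.

0.250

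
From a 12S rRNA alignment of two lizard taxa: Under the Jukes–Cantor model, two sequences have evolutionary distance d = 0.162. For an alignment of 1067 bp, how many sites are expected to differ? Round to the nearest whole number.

Invert JC69: p = (3/4)(1 − e^(−4d/3)) = 0.75 × (1 − e^(-0.216)) = 0.75 × (1 − 0.805735) = 0.145699.
Expected differing sites = pL ≈ 0.145699 × 1067 = 155.460833 ≈ 155.

155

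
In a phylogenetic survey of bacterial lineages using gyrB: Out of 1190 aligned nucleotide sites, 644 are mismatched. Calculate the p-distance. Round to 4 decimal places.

0.5412

p = 644/1190 = 0.541176… ≈ 0.5412 (to 4 d.p.).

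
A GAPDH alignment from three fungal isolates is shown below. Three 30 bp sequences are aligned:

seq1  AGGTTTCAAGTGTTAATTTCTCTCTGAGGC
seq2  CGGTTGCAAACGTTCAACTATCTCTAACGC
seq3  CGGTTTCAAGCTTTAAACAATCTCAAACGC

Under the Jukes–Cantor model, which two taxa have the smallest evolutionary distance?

seq2 and seq3

seq1–seq2: 10/30 differ, p = 0.333, d = 0.441.
seq1–seq3: 10/30 differ, p = 0.333, d = 0.441.
seq2–seq3: 6/30 differ, p = 0.200, d = 0.233.
The smallest distance is between seq2 and seq3.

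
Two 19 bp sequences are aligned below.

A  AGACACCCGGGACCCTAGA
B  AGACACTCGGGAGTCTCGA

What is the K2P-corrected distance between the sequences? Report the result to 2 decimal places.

0.25

Of 19 sites, 2 differences are transitions and 2 are transversions, so P = 2/19 ≈ 0.105263 and Q = 2/19 ≈ 0.105263.
Under the Kimura two-parameter model, d = −½ ln(1 − 2P − Q) − ¼ ln(1 − 2Q).
1 − 2P − Q = 0.684211, giving −½ ln(0.684211) = 0.189744.
1 − 2Q = 0.789474, giving −¼ ln(0.789474) = 0.059097.
d = 0.189744 + 0.059097 = 0.248841.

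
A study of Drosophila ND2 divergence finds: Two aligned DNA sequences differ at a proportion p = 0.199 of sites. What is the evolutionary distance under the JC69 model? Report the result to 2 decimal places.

d = −(3/4) ln(1 − 4p/3) = −0.75 ln(1 − 0.265333) = −0.75 ln(0.734667)
  = −0.75 × (-0.308338) = 0.231254 substitutions/site.

0.23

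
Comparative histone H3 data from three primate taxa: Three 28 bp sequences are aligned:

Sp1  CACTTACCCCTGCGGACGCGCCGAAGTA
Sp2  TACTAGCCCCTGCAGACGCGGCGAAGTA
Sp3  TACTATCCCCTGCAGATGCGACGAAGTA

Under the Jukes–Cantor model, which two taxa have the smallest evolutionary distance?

Sp2 and Sp3

Sp1–Sp2: 5/28 differ, p = 0.179, d = 0.204.
Sp1–Sp3: 6/28 differ, p = 0.214, d = 0.252.
Sp2–Sp3: 3/28 differ, p = 0.107, d = 0.116.
The smallest distance is between Sp2 and Sp3.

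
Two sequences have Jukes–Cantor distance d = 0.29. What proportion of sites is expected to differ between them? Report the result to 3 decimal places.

p = (3/4)(1 − e^(−4d/3)) = 0.75 × (1 − e^(-0.386667)) = 0.75 × (1 − 0.679317) = 0.240512.

0.241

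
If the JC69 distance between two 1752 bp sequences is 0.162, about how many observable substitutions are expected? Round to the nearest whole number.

255

Invert JC69: p = (3/4)(1 − e^(−4d/3)) = 0.75 × (1 − e^(-0.216)) = 0.75 × (1 − 0.805735) = 0.145699.
Expected differing sites = pL ≈ 0.145699 × 1752 = 255.264648 ≈ 255.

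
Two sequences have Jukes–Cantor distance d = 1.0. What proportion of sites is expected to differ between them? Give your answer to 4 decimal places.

0.5523

p = (3/4)(1 − e^(−4d/3)) = 0.75 × (1 − e^(-1.333333)) = 0.75 × (1 − 0.263597) = 0.552302.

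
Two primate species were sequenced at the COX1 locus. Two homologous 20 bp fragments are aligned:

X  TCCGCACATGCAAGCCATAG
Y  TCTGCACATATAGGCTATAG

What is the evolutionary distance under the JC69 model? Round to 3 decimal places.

0.304

The sequences differ at 5 of 20 sites (3, 10, 11, 13, 16), so p = 5/20 = 0.25.
d = −(3/4) ln(1 − 4p/3) = −0.75 ln(1 − 0.333333) = −0.75 ln(0.666667)
  = −0.75 × (-0.405465) = 0.304099 substitutions/site.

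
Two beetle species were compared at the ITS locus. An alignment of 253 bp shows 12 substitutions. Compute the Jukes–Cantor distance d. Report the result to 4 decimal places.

p = 12/253 ≈ 0.047431.
d = −(3/4) ln(1 − 4p/3) = −0.75 ln(1 − 0.063241) = −0.75 ln(0.936759)
  = −0.75 × (-0.065329) = 0.048997 substitutions/site.

0.0490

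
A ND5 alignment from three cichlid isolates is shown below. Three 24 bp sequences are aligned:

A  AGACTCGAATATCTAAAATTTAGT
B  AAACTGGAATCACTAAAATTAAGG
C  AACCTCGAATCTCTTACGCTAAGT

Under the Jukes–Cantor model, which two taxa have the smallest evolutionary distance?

A and B

A–B: 6/24 differ, p = 0.250, d = 0.304.
A–C: 8/24 differ, p = 0.333, d = 0.441.
B–C: 8/24 differ, p = 0.333, d = 0.441.
The smallest distance is between A and B.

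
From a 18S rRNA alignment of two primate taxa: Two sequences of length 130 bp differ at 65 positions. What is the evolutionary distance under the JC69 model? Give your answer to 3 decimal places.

0.824

p = 65/130 = 0.5.
d = −(3/4) ln(1 − 4p/3) = −0.75 ln(1 − 0.666667) = −0.75 ln(0.333333)
  = −0.75 × (-1.098613) = 0.823960 substitutions/site.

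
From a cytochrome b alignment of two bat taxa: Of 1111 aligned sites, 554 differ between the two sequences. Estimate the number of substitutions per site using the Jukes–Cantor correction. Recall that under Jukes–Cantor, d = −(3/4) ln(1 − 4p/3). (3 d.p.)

0.820

p = 554/1111 ≈ 0.49865.
d = −(3/4) ln(1 − 4p/3) = −0.75 ln(1 − 0.664867) = −0.75 ln(0.335133)
  = −0.75 × (-1.093228) = 0.819921 substitutions/site.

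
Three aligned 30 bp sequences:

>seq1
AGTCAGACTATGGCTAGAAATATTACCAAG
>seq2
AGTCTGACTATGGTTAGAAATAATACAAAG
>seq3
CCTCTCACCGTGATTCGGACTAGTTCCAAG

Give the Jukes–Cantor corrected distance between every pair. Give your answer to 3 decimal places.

d(seq1,seq2) = 0.147, d(seq1,seq3) = 0.647, d(seq2,seq3) = 0.572

seq1–seq2: 4/30 sites differ → p ≈ 0.133333, d = −0.75 ln(1 − 0.177777) = 0.146808 ≈ 0.147.
seq1–seq3: 13/30 sites differ → p ≈ 0.433333, d = −0.75 ln(1 − 0.577777) = 0.646666 ≈ 0.647.
seq2–seq3: 12/30 sites differ → p = 0.4, d = −0.75 ln(1 − 0.533333) = 0.571605 ≈ 0.572.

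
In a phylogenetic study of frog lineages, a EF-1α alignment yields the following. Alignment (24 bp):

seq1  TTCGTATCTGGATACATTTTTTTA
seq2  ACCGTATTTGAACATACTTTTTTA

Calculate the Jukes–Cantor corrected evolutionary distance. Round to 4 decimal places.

0.3694

The sequences differ at 7 of 24 sites (1, 2, 8, 11, 13, 15, 17), so p = 7/24 ≈ 0.291667.
d = −(3/4) ln(1 − 4p/3) = −0.75 ln(1 − 0.388889) = −0.75 ln(0.611111)
  = −0.75 × (-0.492477) = 0.369358 substitutions/site.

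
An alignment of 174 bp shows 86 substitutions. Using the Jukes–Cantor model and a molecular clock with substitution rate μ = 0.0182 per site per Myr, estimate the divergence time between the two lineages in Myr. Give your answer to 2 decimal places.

22.17

p = 86/174 ≈ 0.494253.
d = −(3/4) ln(1 − 4p/3) = −0.75 ln(1 − 0.659004) = −0.75 ln(0.340996)
  = −0.75 × (-1.075885) = 0.806914 substitutions/site.
Under a molecular clock d = 2μt, so t = d/(2μ) = 0.806914 / (2 × 0.0182) = 22.17 Myr.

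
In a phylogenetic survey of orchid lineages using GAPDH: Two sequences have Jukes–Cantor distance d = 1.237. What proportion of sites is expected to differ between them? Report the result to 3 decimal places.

0.606

p = (3/4)(1 − e^(−4d/3)) = 0.75 × (1 − e^(-1.649333)) = 0.75 × (1 − 0.192178) = 0.605867.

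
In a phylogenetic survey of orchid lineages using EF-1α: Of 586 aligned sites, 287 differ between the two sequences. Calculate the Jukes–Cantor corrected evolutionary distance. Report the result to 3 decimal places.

0.794

p = 287/586 ≈ 0.489761.
d = −(3/4) ln(1 − 4p/3) = −0.75 ln(1 − 0.653015) = −0.75 ln(0.346985)
  = −0.75 × (-1.058474) = 0.793856 substitutions/site.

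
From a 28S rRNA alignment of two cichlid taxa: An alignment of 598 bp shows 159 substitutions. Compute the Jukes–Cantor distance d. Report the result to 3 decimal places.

0.328

p = 159/598 ≈ 0.265886.
d = −(3/4) ln(1 − 4p/3) = −0.75 ln(1 − 0.354515) = −0.75 ln(0.645485)
  = −0.75 × (-0.437753) = 0.328315 substitutions/site.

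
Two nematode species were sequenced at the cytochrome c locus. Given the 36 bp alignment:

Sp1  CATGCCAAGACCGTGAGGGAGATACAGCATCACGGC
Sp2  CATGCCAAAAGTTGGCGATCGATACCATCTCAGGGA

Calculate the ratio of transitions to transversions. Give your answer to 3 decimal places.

0.500

Transitions are A↔G and C↔T; transversions are all other mismatches.
Transitions: 5. Transversions: 10.
R = 5/10 = 0.500.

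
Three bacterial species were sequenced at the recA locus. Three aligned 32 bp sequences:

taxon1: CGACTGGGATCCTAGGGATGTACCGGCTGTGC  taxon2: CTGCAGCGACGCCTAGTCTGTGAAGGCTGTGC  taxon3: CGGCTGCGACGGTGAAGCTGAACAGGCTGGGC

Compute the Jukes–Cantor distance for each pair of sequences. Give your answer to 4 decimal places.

taxon1–taxon2: 14/32 sites differ → p = 0.4375, d = −0.75 ln(1 − 0.583333) = 0.656601 ≈ 0.6566.
taxon1–taxon3: 12/32 sites differ → p = 0.375, d = −0.75 ln(1 − 0.5) = 0.519860 ≈ 0.5199.
taxon2–taxon3: 11/32 sites differ → p = 0.34375, d = −0.75 ln(1 − 0.458333) = 0.459828 ≈ 0.4598.

d(taxon1,taxon2) = 0.6566, d(taxon1,taxon3) = 0.5199, d(taxon2,taxon3) = 0.4598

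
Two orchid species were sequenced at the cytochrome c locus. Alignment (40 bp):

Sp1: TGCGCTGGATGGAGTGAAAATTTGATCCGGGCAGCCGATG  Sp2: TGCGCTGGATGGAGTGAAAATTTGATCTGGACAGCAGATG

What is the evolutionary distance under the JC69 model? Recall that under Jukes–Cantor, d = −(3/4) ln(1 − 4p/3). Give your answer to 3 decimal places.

The sequences differ at 3 of 40 sites (28, 31, 36), so p = 3/40 = 0.075.
d = −(3/4) ln(1 − 4p/3) = −0.75 ln(1 − 0.1) = −0.75 ln(0.9)
  = −0.75 × (-0.105361) = 0.079021 substitutions/site.

0.079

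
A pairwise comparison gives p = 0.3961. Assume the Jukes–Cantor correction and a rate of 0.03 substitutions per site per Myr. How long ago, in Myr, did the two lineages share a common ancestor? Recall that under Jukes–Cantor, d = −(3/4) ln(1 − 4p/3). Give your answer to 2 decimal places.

d = −(3/4) ln(1 − 4p/3) = −0.75 ln(1 − 0.528133) = −0.75 ln(0.471867)
  = −0.75 × (-0.751058) = 0.563294 substitutions/site.
Under a molecular clock d = 2μt, so t = d/(2μ) = 0.563294 / (2 × 0.03) = 9.39 Myr.

9.39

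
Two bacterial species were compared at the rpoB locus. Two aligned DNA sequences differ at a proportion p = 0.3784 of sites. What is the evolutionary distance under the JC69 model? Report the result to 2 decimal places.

d = −(3/4) ln(1 − 4p/3) = −0.75 ln(1 − 0.504533) = −0.75 ln(0.495467)
  = −0.75 × (-0.702255) = 0.526691 substitutions/site.

0.53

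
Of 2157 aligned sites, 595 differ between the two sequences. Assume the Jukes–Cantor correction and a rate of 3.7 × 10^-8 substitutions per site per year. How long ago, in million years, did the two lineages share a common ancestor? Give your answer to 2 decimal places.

4.65

p = 595/2157 ≈ 0.275846.
d = −(3/4) ln(1 − 4p/3) = −0.75 ln(1 − 0.367795) = −0.75 ln(0.632205)
  = −0.75 × (-0.458542) = 0.343907 substitutions/site.
Under a molecular clock d = 2μt, so t = d/(2μ) = 0.343907 / (2 × 3.7 × 10^-8) = 4.65 million years.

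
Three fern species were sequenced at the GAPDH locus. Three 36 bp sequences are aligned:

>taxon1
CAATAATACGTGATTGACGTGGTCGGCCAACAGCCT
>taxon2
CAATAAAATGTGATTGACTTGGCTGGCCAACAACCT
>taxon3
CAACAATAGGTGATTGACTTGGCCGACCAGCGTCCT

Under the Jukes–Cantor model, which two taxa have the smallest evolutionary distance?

taxon1 and taxon2

taxon1–taxon2: 6/36 differ, p = 0.167, d = 0.188.
taxon1–taxon3: 8/36 differ, p = 0.222, d = 0.264.
taxon2–taxon3: 8/36 differ, p = 0.222, d = 0.264.
The smallest distance is between taxon1 and taxon2.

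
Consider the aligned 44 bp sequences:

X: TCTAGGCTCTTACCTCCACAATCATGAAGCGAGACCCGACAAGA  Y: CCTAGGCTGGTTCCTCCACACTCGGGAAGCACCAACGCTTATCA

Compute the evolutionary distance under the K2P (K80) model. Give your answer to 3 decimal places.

Of 44 sites, 4 differences are transitions and 13 are transversions, so P = 4/44 ≈ 0.090909 and Q = 13/44 ≈ 0.295455.
Under the Kimura two-parameter model, d = −½ ln(1 − 2P − Q) − ¼ ln(1 − 2Q).
1 − 2P − Q = 0.522727, giving −½ ln(0.522727) = 0.324348.
1 − 2Q = 0.40909, giving −¼ ln(0.40909) = 0.223455.
d = 0.324348 + 0.223455 = 0.547803.

0.548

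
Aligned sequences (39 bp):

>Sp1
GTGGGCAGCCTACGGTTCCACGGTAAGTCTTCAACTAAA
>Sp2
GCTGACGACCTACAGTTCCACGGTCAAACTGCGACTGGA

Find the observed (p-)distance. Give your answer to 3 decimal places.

The sequences differ at 13 of 39 positions.
p = 13/39 = 0.333333… ≈ 0.333 (to 3 d.p.).

0.333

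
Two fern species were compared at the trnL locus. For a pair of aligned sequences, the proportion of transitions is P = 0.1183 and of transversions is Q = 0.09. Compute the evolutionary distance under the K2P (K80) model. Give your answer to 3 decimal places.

0.247

Under the Kimura two-parameter model, d = −½ ln(1 − 2P − Q) − ¼ ln(1 − 2Q).
1 − 2P − Q = 0.6734, giving −½ ln(0.6734) = 0.197708.
1 − 2Q = 0.82, giving −¼ ln(0.82) = 0.049613.
d = 0.197708 + 0.049613 = 0.247321.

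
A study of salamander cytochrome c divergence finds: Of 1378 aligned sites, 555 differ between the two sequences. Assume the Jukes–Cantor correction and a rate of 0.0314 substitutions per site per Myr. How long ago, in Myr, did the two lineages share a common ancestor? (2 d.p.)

p = 555/1378 ≈ 0.402758.
d = −(3/4) ln(1 − 4p/3) = −0.75 ln(1 − 0.537011) = −0.75 ln(0.462989)
  = −0.75 × (-0.770052) = 0.577539 substitutions/site.
Under a molecular clock d = 2μt, so t = d/(2μ) = 0.577539 / (2 × 0.0314) = 9.20 Myr.

9.20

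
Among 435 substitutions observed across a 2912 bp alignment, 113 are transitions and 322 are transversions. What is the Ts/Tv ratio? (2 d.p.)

R = 113/322 = 0.350931… ≈ 0.35 (to 2 d.p.).

0.35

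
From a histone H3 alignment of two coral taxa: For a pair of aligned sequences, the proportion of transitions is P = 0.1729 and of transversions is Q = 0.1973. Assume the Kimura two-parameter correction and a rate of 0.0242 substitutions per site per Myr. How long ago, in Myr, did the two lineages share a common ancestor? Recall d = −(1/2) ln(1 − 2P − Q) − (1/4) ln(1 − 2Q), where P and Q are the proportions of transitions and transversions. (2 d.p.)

10.68

Under the Kimura two-parameter model, d = −½ ln(1 − 2P − Q) − ¼ ln(1 − 2Q).
1 − 2P − Q = 0.4569, giving −½ ln(0.4569) = 0.391645.
1 − 2Q = 0.6054, giving −¼ ln(0.6054) = 0.125466.
d = 0.391645 + 0.125466 = 0.517111.
Under a molecular clock d = 2μt, so t = d/(2μ) = 0.517111 / (2 × 0.0242) = 10.68 Myr.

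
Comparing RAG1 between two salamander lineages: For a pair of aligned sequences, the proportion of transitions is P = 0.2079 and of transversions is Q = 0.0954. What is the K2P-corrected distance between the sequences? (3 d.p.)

Under the Kimura two-parameter model, d = −½ ln(1 − 2P − Q) − ¼ ln(1 − 2Q).
1 − 2P − Q = 0.4888, giving −½ ln(0.4888) = 0.357901.
1 − 2Q = 0.8092, giving −¼ ln(0.8092) = 0.052927.
d = 0.357901 + 0.052927 = 0.410828.

0.411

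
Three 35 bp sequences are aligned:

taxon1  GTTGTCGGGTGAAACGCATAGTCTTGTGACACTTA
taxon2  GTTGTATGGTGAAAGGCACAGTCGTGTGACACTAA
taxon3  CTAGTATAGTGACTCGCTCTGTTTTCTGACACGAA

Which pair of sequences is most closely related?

taxon1 and taxon2

taxon1–taxon2: 6/35 differ, p = 0.171, d = 0.195.
taxon1–taxon3: 14/35 differ, p = 0.400, d = 0.572.
taxon2–taxon3: 12/35 differ, p = 0.343, d = 0.458.
The smallest distance is between taxon1 and taxon2.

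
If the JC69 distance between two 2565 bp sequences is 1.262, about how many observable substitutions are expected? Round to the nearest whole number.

1566

Invert JC69: p = (3/4)(1 − e^(−4d/3)) = 0.75 × (1 − e^(-1.682667)) = 0.75 × (1 − 0.185878) = 0.610592.
Expected differing sites = pL ≈ 0.610592 × 2565 = 1566.16848 ≈ 1566.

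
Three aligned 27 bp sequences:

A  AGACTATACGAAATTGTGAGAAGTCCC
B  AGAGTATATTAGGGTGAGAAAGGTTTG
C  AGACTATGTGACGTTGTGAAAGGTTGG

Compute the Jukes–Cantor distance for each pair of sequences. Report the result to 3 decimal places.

A–B: 12/27 sites differ → p ≈ 0.444444, d = −0.75 ln(1 − 0.592592) = 0.673455 ≈ 0.673.
A–C: 9/27 sites differ → p ≈ 0.333333, d = −0.75 ln(1 − 0.444444) = 0.440839 ≈ 0.441.
B–C: 7/27 sites differ → p ≈ 0.259259, d = −0.75 ln(1 − 0.345679) = 0.318118 ≈ 0.318.

d(A,B) = 0.673, d(A,C) = 0.441, d(B,C) = 0.318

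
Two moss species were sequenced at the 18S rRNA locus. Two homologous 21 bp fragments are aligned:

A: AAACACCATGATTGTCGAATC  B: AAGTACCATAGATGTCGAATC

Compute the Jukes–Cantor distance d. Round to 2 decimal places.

0.29

The sequences differ at 5 of 21 sites (3, 4, 10, 11, 12), so p = 5/21 ≈ 0.238095.
d = −(3/4) ln(1 − 4p/3) = −0.75 ln(1 − 0.31746) = −0.75 ln(0.68254)
  = −0.75 × (-0.381934) = 0.286451 substitutions/site.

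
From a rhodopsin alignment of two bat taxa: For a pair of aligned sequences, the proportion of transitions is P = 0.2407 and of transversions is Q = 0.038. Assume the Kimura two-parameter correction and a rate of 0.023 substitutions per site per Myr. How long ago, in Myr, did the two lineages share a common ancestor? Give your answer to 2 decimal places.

8.39

Under the Kimura two-parameter model, d = −½ ln(1 − 2P − Q) − ¼ ln(1 − 2Q).
1 − 2P − Q = 0.4806, giving −½ ln(0.4806) = 0.366360.
1 − 2Q = 0.924, giving −¼ ln(0.924) = 0.019761.
d = 0.366360 + 0.019761 = 0.386121.
Under a molecular clock d = 2μt, so t = d/(2μ) = 0.386121 / (2 × 0.023) = 8.39 Myr.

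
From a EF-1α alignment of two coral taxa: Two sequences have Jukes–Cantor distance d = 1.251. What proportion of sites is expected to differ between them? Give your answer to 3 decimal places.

p = (3/4)(1 − e^(−4d/3)) = 0.75 × (1 − e^(-1.668)) = 0.75 × (1 − 0.188624) = 0.608532.

0.609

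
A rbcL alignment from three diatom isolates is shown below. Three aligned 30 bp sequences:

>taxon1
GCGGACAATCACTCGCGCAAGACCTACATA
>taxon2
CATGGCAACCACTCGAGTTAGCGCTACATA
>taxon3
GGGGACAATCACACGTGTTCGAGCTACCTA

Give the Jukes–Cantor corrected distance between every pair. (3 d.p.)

d(taxon1,taxon2) = 0.441, d(taxon1,taxon3) = 0.330, d(taxon2,taxon3) = 0.441

taxon1–taxon2: 10/30 sites differ → p ≈ 0.333333, d = −0.75 ln(1 − 0.444444) = 0.440839 ≈ 0.441.
taxon1–taxon3: 8/30 sites differ → p ≈ 0.266667, d = −0.75 ln(1 − 0.355556) = 0.329526 ≈ 0.330.
taxon2–taxon3: 10/30 sites differ → p ≈ 0.333333, d = −0.75 ln(1 − 0.444444) = 0.440839 ≈ 0.441.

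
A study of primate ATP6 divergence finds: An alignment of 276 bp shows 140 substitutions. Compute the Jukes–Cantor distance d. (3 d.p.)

p = 140/276 ≈ 0.507246.
d = −(3/4) ln(1 − 4p/3) = −0.75 ln(1 − 0.676328) = −0.75 ln(0.323672)
  = −0.75 × (-1.128025) = 0.846019 substitutions/site.

0.846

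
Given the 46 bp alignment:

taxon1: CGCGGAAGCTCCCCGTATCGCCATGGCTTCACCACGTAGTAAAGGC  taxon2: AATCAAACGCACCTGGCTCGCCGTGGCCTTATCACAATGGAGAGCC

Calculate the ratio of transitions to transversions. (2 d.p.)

Transitions are A↔G and C↔T; transversions are all other mismatches.
Transitions: 11. Transversions: 11.
R = 11/11 = 1.00.

1.00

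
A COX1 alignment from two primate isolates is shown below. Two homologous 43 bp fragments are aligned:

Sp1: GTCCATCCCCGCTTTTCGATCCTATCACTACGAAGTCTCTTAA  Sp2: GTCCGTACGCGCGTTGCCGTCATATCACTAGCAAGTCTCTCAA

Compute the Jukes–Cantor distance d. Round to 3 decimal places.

The sequences differ at 11 of 43 sites, so p = 11/43 ≈ 0.255814.
d = −(3/4) ln(1 − 4p/3) = −0.75 ln(1 − 0.341085) = −0.75 ln(0.658915)
  = −0.75 × (-0.417161) = 0.312871 substitutions/site.

0.313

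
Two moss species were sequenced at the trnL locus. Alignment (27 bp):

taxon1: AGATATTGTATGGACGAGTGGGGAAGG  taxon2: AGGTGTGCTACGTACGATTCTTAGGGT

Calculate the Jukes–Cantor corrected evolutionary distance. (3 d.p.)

The sequences differ at 14 of 27 sites, so p = 14/27 ≈ 0.518519.
d = −(3/4) ln(1 − 4p/3) = −0.75 ln(1 − 0.691359) = −0.75 ln(0.308641)
  = −0.75 × (-1.175576) = 0.881682 substitutions/site.

0.882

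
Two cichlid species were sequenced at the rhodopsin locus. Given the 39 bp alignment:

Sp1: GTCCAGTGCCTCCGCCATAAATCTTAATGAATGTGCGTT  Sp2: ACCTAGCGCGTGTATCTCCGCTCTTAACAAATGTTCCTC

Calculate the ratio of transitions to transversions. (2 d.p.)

1.71

Transitions are A↔G and C↔T; transversions are all other mismatches.
Transitions: 12. Transversions: 7.
R = 12/7 = 1.714285… ≈ 1.71 (to 2 d.p.).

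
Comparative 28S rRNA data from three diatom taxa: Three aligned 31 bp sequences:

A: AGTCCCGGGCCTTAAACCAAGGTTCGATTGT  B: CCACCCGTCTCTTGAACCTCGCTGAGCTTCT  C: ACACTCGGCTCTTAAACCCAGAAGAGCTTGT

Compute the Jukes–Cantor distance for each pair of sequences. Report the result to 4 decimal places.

d(A,B) = 0.6913, d(A,C) = 0.4806, d(B,C) = 0.3672

A–B: 14/31 sites differ → p ≈ 0.451613, d = −0.75 ln(1 − 0.602151) = 0.691262 ≈ 0.6913.
A–C: 11/31 sites differ → p ≈ 0.354839, d = −0.75 ln(1 − 0.473119) = 0.480585 ≈ 0.4806.
B–C: 9/31 sites differ → p ≈ 0.290323, d = −0.75 ln(1 − 0.387097) = 0.367161 ≈ 0.3672.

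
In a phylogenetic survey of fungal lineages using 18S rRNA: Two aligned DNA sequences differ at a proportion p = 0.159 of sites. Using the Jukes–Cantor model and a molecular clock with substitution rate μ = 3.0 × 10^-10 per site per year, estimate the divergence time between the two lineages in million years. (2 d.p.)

297.82

d = −(3/4) ln(1 − 4p/3) = −0.75 ln(1 − 0.212) = −0.75 ln(0.788)
  = −0.75 × (-0.238257) = 0.178693 substitutions/site.
Under a molecular clock d = 2μt, so t = d/(2μ) = 0.178693 / (2 × 3.0 × 10^-10) = 297.82 million years.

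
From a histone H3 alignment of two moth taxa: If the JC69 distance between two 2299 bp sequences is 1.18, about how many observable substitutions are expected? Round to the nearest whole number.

1367

Invert JC69: p = (3/4)(1 − e^(−4d/3)) = 0.75 × (1 − e^(-1.573333)) = 0.75 × (1 − 0.207353) = 0.594485.
Expected differing sites = pL ≈ 0.594485 × 2299 = 1366.721015 ≈ 1367.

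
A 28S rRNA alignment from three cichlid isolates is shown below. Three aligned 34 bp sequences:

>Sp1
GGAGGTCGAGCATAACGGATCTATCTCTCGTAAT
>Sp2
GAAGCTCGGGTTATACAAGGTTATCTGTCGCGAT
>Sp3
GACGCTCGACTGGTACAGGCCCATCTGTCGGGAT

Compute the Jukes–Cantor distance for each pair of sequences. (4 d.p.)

d(Sp1,Sp2) = 0.6655, d(Sp1,Sp3) = 0.6655, d(Sp2,Sp3) = 0.3734

Sp1–Sp2: 15/34 sites differ → p ≈ 0.441176, d = −0.75 ln(1 − 0.588235) = 0.665477 ≈ 0.6655.
Sp1–Sp3: 15/34 sites differ → p ≈ 0.441176, d = −0.75 ln(1 − 0.588235) = 0.665477 ≈ 0.6655.
Sp2–Sp3: 10/34 sites differ → p ≈ 0.294118, d = −0.75 ln(1 − 0.392157) = 0.373379 ≈ 0.3734.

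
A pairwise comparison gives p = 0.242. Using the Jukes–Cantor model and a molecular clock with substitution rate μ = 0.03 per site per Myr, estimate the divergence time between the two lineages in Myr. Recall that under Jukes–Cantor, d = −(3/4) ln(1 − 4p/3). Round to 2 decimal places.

d = −(3/4) ln(1 − 4p/3) = −0.75 ln(1 − 0.322667) = −0.75 ln(0.677333)
  = −0.75 × (-0.389592) = 0.292194 substitutions/site.
Under a molecular clock d = 2μt, so t = d/(2μ) = 0.292194 / (2 × 0.03) = 4.87 Myr.

4.87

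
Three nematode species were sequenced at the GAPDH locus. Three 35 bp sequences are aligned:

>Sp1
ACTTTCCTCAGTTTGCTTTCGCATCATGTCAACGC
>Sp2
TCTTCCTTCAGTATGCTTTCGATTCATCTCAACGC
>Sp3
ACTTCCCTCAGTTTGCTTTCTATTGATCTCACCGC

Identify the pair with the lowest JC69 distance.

Sp1–Sp2: 7/35 differ, p = 0.200, d = 0.233.
Sp1–Sp3: 7/35 differ, p = 0.200, d = 0.233.
Sp2–Sp3: 6/35 differ, p = 0.171, d = 0.195.
The smallest distance is between Sp2 and Sp3.

Sp2 and Sp3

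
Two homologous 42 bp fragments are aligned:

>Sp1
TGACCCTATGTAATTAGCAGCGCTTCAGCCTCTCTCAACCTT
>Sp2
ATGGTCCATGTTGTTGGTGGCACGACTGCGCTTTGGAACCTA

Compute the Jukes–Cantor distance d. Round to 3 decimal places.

The sequences differ at 22 of 42 sites, so p = 22/42 ≈ 0.52381.
d = −(3/4) ln(1 − 4p/3) = −0.75 ln(1 − 0.698413) = −0.75 ln(0.301587)
  = −0.75 × (-1.198697) = 0.899023 substitutions/site.

0.899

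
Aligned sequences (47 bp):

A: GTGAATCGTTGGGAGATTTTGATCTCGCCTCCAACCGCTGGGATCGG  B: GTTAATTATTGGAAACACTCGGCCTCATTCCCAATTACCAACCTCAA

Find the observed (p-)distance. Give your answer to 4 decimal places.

The sequences differ at 25 of 47 positions.
p = 25/47 = 0.531914… ≈ 0.5319 (to 4 d.p.).

0.5319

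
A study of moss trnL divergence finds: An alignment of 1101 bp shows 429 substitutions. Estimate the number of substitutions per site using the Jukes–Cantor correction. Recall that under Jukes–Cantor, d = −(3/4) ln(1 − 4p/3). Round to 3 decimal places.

0.550

p = 429/1101 ≈ 0.389646.
d = −(3/4) ln(1 − 4p/3) = −0.75 ln(1 − 0.519528) = −0.75 ln(0.480472)
  = −0.75 × (-0.732986) = 0.549740 substitutions/site.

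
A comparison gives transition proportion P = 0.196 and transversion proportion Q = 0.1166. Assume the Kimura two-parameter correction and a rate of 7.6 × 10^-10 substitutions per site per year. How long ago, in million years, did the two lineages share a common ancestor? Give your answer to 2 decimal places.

277.39

Under the Kimura two-parameter model, d = −½ ln(1 − 2P − Q) − ¼ ln(1 − 2Q).
1 − 2P − Q = 0.4914, giving −½ ln(0.4914) = 0.355248.
1 − 2Q = 0.7668, giving −¼ ln(0.7668) = 0.066382.
d = 0.355248 + 0.066382 = 0.421630.
Under a molecular clock d = 2μt, so t = d/(2μ) = 0.421630 / (2 × 7.6 × 10^-10) = 277.39 million years.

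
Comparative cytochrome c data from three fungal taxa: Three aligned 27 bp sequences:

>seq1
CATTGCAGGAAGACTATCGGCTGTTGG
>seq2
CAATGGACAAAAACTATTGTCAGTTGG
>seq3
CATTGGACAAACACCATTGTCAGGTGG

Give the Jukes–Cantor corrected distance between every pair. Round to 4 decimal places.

d(seq1,seq2) = 0.3770, d(seq1,seq3) = 0.4408, d(seq2,seq3) = 0.1650

seq1–seq2: 8/27 sites differ → p ≈ 0.296296, d = −0.75 ln(1 − 0.395061) = 0.376971 ≈ 0.3770.
seq1–seq3: 9/27 sites differ → p ≈ 0.333333, d = −0.75 ln(1 − 0.444444) = 0.440839 ≈ 0.4408.
seq2–seq3: 4/27 sites differ → p ≈ 0.148148, d = −0.75 ln(1 − 0.197531) = 0.165047 ≈ 0.1650.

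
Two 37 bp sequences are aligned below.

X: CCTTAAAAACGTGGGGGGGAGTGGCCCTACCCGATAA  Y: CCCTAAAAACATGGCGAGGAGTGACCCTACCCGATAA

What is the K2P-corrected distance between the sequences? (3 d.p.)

Of 37 sites, 4 differences are transitions and 1 are transversions, so P = 4/37 ≈ 0.108108 and Q = 1/37 ≈ 0.027027.
Under the Kimura two-parameter model, d = −½ ln(1 − 2P − Q) − ¼ ln(1 − 2Q).
1 − 2P − Q = 0.756757, giving −½ ln(0.756757) = 0.139357.
1 − 2Q = 0.945946, giving −¼ ln(0.945946) = 0.013892.
d = 0.139357 + 0.013892 = 0.153249.

0.153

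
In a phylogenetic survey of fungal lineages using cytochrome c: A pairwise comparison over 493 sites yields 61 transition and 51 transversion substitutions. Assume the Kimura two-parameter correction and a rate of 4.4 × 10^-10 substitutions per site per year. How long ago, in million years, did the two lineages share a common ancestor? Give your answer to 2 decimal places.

311.41

P = 61/493 ≈ 0.123732 and Q = 51/493 ≈ 0.103448.
Under the Kimura two-parameter model, d = −½ ln(1 − 2P − Q) − ¼ ln(1 − 2Q).
1 − 2P − Q = 0.649088, giving −½ ln(0.649088) = 0.216093.
1 − 2Q = 0.793104, giving −¼ ln(0.793104) = 0.057950.
d = 0.216093 + 0.057950 = 0.274043.
Under a molecular clock d = 2μt, so t = d/(2μ) = 0.274043 / (2 × 4.4 × 10^-10) = 311.41 million years.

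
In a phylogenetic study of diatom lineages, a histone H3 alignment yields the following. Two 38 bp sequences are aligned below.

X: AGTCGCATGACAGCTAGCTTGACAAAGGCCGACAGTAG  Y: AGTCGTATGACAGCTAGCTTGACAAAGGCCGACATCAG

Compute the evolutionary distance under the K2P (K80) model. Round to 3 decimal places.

0.084

Of 38 sites, 2 differences are transitions and 1 are transversions, so P = 2/38 ≈ 0.052632 and Q = 1/38 ≈ 0.026316.
Under the Kimura two-parameter model, d = −½ ln(1 − 2P − Q) − ¼ ln(1 − 2Q).
1 − 2P − Q = 0.86842, giving −½ ln(0.86842) = 0.070540.
1 − 2Q = 0.947368, giving −¼ ln(0.947368) = 0.013517.
d = 0.070540 + 0.013517 = 0.084057.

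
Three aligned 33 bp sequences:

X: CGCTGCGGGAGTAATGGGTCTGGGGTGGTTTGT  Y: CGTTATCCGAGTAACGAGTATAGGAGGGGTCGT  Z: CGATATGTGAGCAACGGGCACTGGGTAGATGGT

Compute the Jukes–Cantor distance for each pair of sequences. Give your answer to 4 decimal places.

X–Y: 13/33 sites differ → p ≈ 0.393939, d = −0.75 ln(1 − 0.525252) = 0.558728 ≈ 0.5587.
X–Z: 13/33 sites differ → p ≈ 0.393939, d = −0.75 ln(1 − 0.525252) = 0.558728 ≈ 0.5587.
Y–Z: 13/33 sites differ → p ≈ 0.393939, d = −0.75 ln(1 − 0.525252) = 0.558728 ≈ 0.5587.

d(X,Y) = 0.5587, d(X,Z) = 0.5587, d(Y,Z) = 0.5587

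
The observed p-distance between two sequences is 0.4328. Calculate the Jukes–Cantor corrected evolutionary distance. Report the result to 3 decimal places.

0.645

d = −(3/4) ln(1 − 4p/3) = −0.75 ln(1 − 0.577067) = −0.75 ln(0.422933)
  = −0.75 × (-0.860542) = 0.645407 substitutions/site.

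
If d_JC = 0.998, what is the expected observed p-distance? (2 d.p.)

p = (3/4)(1 − e^(−4d/3)) = 0.75 × (1 − e^(-1.330667)) = 0.75 × (1 − 0.264301) = 0.551774.

0.55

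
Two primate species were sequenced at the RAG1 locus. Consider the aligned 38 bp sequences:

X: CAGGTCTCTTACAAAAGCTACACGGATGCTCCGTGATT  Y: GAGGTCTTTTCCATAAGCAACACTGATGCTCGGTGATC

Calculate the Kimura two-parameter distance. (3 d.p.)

Of 38 sites, 2 differences are transitions and 6 are transversions, so P = 2/38 ≈ 0.052632 and Q = 6/38 ≈ 0.157895.
Under the Kimura two-parameter model, d = −½ ln(1 − 2P − Q) − ¼ ln(1 − 2Q).
1 − 2P − Q = 0.736841, giving −½ ln(0.736841) = 0.152692.
1 − 2Q = 0.68421, giving −¼ ln(0.68421) = 0.094873.
d = 0.152692 + 0.094873 = 0.247565.

0.248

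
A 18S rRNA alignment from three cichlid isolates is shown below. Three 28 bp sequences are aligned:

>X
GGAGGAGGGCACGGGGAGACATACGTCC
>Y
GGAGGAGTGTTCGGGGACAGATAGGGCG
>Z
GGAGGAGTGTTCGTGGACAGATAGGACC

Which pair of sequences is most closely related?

X–Y: 8/28 differ, p = 0.286, d = 0.360.
X–Z: 8/28 differ, p = 0.286, d = 0.360.
Y–Z: 3/28 differ, p = 0.107, d = 0.116.
The smallest distance is between Y and Z.

Y and Z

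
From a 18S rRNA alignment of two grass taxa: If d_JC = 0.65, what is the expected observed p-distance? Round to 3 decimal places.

0.435

p = (3/4)(1 − e^(−4d/3)) = 0.75 × (1 − e^(-0.866667)) = 0.75 × (1 − 0.420350) = 0.434738.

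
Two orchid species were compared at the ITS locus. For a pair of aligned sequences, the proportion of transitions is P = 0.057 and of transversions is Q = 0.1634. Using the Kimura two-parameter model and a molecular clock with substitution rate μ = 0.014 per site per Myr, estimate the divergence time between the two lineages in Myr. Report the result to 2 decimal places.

Under the Kimura two-parameter model, d = −½ ln(1 − 2P − Q) − ¼ ln(1 − 2Q).
1 − 2P − Q = 0.7226, giving −½ ln(0.7226) = 0.162450.
1 − 2Q = 0.6732, giving −¼ ln(0.6732) = 0.098928.
d = 0.162450 + 0.098928 = 0.261378.
Under a molecular clock d = 2μt, so t = d/(2μ) = 0.261378 / (2 × 0.014) = 9.33 Myr.

9.33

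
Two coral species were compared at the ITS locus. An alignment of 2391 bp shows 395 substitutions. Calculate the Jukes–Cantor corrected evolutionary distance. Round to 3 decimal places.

p = 395/2391 ≈ 0.165203.
d = −(3/4) ln(1 − 4p/3) = −0.75 ln(1 − 0.220271) = −0.75 ln(0.779729)
  = −0.75 × (-0.248809) = 0.186607 substitutions/site.

0.187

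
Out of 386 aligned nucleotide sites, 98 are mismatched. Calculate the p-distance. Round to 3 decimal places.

0.254

p = 98/386 = 0.253886… ≈ 0.254 (to 3 d.p.).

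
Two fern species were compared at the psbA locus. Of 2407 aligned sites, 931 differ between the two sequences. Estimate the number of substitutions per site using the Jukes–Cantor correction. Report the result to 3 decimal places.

p = 931/2407 ≈ 0.386789.
d = −(3/4) ln(1 − 4p/3) = −0.75 ln(1 − 0.515719) = −0.75 ln(0.484281)
  = −0.75 × (-0.725090) = 0.543818 substitutions/site.

0.544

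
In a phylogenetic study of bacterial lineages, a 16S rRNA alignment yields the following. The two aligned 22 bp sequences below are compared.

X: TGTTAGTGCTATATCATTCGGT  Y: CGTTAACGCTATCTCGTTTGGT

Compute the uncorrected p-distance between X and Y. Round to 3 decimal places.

0.273

The sequences differ at 6 of 22 positions (sites 1, 6, 7, 13, 16, 19).
p = 6/22 = 0.272727… ≈ 0.273 (to 3 d.p.).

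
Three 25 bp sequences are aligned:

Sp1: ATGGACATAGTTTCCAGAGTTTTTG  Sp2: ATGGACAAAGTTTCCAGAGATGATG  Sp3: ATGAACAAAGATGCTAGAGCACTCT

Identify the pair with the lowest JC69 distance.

Sp1–Sp2: 4/25 differ, p = 0.160, d = 0.180.
Sp1–Sp3: 10/25 differ, p = 0.400, d = 0.572.
Sp2–Sp3: 10/25 differ, p = 0.400, d = 0.572.
The smallest distance is between Sp1 and Sp2.

Sp1 and Sp2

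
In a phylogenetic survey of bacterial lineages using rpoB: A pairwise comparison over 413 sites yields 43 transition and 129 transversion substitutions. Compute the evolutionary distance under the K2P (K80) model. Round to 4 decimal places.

0.6126

P = 43/413 ≈ 0.104116 and Q = 129/413 ≈ 0.312349.
Under the Kimura two-parameter model, d = −½ ln(1 − 2P − Q) − ¼ ln(1 − 2Q).
1 − 2P − Q = 0.479419, giving −½ ln(0.479419) = 0.367590.
1 − 2Q = 0.375302, giving −¼ ln(0.375302) = 0.245006.
d = 0.367590 + 0.245006 = 0.612596.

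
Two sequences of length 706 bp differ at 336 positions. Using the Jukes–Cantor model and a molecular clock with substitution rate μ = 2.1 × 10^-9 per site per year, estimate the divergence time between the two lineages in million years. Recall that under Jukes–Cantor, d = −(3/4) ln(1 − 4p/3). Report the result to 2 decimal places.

p = 336/706 ≈ 0.475921.
d = −(3/4) ln(1 − 4p/3) = −0.75 ln(1 − 0.634561) = −0.75 ln(0.365439)
  = −0.75 × (-1.006656) = 0.754992 substitutions/site.
Under a molecular clock d = 2μt, so t = d/(2μ) = 0.754992 / (2 × 2.1 × 10^-9) = 179.76 million years.

179.76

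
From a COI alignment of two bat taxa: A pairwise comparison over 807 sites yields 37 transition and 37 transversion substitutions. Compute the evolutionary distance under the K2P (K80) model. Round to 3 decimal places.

P = 37/807 ≈ 0.045849 and Q = 37/807 ≈ 0.045849.
Under the Kimura two-parameter model, d = −½ ln(1 − 2P − Q) − ¼ ln(1 − 2Q).
1 − 2P − Q = 0.862453, giving −½ ln(0.862453) = 0.073987.
1 − 2Q = 0.908302, giving −¼ ln(0.908302) = 0.024045.
d = 0.073987 + 0.024045 = 0.098032.

0.098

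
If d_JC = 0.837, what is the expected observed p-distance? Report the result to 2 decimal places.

p = (3/4)(1 − e^(−4d/3)) = 0.75 × (1 − e^(-1.116)) = 0.75 × (1 − 0.327588) = 0.504309.

0.50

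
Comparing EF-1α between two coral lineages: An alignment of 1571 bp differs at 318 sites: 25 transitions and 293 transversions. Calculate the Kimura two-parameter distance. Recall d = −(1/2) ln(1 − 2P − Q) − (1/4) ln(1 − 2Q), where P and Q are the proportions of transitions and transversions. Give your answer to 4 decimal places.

P = 25/1571 ≈ 0.015913 and Q = 293/1571 ≈ 0.186505.
Under the Kimura two-parameter model, d = −½ ln(1 − 2P − Q) − ¼ ln(1 − 2Q).
1 − 2P − Q = 0.781669, giving −½ ln(0.781669) = 0.123162.
1 − 2Q = 0.62699, giving −¼ ln(0.62699) = 0.116706.
d = 0.123162 + 0.116706 = 0.239868.

0.2399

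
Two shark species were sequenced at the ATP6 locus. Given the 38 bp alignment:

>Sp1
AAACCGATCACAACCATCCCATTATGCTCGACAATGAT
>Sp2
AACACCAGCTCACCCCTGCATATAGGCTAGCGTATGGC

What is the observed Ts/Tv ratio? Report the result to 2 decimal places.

0.13

Transitions are A↔G and C↔T; transversions are all other mismatches.
Transitions: 2. Transversions: 16.
R = 2/16 = 0.125 ≈ 0.13 (to 2 d.p.).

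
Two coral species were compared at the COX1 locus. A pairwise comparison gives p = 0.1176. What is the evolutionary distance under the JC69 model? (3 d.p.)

0.128

d = −(3/4) ln(1 − 4p/3) = −0.75 ln(1 − 0.1568) = −0.75 ln(0.8432)
  = −0.75 × (-0.170551) = 0.127913 substitutions/site.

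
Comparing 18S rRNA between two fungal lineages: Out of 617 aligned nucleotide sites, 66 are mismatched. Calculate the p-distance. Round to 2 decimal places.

0.11

p = 66/617 = 0.106969… ≈ 0.11 (to 2 d.p.).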